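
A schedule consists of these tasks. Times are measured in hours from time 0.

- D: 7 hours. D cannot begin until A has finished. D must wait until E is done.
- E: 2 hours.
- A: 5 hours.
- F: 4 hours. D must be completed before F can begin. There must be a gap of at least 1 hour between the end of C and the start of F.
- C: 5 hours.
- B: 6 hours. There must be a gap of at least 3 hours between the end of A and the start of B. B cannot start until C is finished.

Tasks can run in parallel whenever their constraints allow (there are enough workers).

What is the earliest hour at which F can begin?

12

Nothing blocks E, so it runs from hour 0 to hour 2.
C has no prerequisites, so it starts at hour 0 and finishes at hour 5.
Nothing blocks A, so it runs from hour 0 to hour 5.
D has to wait for A (finishes hour 5); E (finishes hour 2). The latest of these is hour 5, so D runs hour 5 to 5 + 7 = hour 12.
F waits on D (finishes hour 12); C (finishes hour 5, plus 1-hour gap → hour 6). The latest of these is hour 12, which is the earliest F can start.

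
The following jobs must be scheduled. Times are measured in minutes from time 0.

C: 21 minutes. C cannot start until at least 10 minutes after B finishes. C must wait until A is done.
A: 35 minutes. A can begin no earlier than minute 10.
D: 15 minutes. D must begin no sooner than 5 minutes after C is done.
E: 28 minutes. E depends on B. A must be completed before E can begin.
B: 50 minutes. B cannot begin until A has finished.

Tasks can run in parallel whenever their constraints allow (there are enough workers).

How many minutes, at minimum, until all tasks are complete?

After its own release at minute 10, A can start at minute 10 and finishes at minute 45.
B waits on A (finishes minute 45), so it starts at minute 45 and finishes at 45 + 50 = minute 95.
For E: B (finishes minute 95); A (finishes minute 45). Taking the maximum gives a start of minute 95, and it finishes at 95 + 28 = minute 123.
C has to wait for B (finishes minute 95, plus 10-minute gap → minute 105); A (finishes minute 45). The latest of these is minute 105, so C runs minute 105 to 105 + 21 = minute 126.
D cannot begin until C (finishes minute 126, plus 5-minute gap → minute 131). It runs from minute 131 to 131 + 15 = minute 146.
All tasks are finished once the last one completes. Finish times: A at 45, B at 95, C at 126, D at 146, E at 123. The latest is minute 146.

146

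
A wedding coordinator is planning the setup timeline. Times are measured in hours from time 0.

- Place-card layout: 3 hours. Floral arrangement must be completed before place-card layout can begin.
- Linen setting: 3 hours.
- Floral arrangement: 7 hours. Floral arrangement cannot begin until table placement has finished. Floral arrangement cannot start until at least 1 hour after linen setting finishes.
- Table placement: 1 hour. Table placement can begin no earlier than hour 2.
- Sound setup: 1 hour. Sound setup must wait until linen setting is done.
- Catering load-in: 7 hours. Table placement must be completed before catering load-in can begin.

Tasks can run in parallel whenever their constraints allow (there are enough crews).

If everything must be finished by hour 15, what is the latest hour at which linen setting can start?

Place-card layout must finish by hour 15; it takes 3 hours, so it must start by 15 − 3 = hour 12.
Floral arrangement has to be done before place-card layout (must start by hour 12). That means finishing by hour 12, i.e. starting by 12 − 7 = hour 5.
Sound setup has no dependents, so it just needs to finish by hour 15. Starting by 15 − 1 = hour 14 achieves that.
Linen setting has several dependents: floral arrangement (must start by hour 5, minus 1-hour gap → hour 4); sound setup (must start by hour 14). The earliest of those limits is hour 4, so linen setting must start by 4 − 3 = hour 1.

1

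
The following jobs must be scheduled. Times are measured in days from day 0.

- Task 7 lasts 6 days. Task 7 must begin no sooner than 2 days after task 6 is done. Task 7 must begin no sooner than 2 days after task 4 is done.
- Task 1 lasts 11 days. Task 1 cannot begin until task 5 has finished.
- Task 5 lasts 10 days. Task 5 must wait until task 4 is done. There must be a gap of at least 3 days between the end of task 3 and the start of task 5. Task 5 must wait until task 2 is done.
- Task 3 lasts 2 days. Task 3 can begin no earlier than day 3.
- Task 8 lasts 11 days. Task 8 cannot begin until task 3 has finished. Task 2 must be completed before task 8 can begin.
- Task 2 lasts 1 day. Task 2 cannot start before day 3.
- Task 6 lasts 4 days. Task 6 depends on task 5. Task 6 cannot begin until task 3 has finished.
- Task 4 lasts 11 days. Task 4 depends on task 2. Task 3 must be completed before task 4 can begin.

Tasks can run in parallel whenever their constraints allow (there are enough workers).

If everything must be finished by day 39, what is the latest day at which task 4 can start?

6

Nothing follows task 1; the deadline of day 39 is its only limit. It must start by 39 − 11 = day 28.
Nothing follows task 7; the deadline of day 39 is its only limit. It must start by 39 − 6 = day 33.
Task 6 must finish before task 7 (must start by day 33, minus 2-day gap → day 31). With a 4-day duration, task 6 must start by 31 − 4 = day 27.
Task 5 must finish in time for task 1 (must start by day 28); task 6 (must start by day 27). The tightest is day 27, so task 5 must start by 27 − 10 = day 17.
For task 4: task 5 (must start by day 17); task 7 (must start by day 33, minus 2-day gap → day 31). The most restrictive is day 17; with an 11-day duration, task 4 must start by day 6.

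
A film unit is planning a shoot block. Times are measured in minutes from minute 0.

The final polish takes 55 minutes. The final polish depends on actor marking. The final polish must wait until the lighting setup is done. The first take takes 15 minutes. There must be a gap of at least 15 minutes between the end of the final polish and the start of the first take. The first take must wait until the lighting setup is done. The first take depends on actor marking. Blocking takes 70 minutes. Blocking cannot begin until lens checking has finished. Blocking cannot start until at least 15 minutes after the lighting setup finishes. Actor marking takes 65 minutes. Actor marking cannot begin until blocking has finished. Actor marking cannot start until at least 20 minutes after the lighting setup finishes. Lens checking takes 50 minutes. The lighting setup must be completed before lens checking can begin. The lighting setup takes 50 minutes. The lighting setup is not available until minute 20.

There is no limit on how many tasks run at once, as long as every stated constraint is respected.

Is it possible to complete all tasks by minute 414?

After its own release at minute 20, the lighting setup can start at minute 20 and finishes at minute 70.
Lens checking waits on the lighting setup (finishes minute 70), so it starts at minute 70 and finishes at 70 + 50 = minute 120.
Blocking cannot start until lens checking (finishes minute 120); the lighting setup (finishes minute 70, plus 15-minute gap → minute 85). The controlling bound is minute 120, so blocking finishes at 120 + 70 = minute 190.
Actor marking needs all of blocking (finishes minute 190); the lighting setup (finishes minute 70, plus 20-minute gap → minute 90). That puts its earliest start at minute 190; it finishes at 190 + 65 = minute 255.
For the final polish: actor marking (finishes minute 255); the lighting setup (finishes minute 70). Taking the maximum gives a start of minute 255, and it finishes at 255 + 55 = minute 310.
The first take needs all of the final polish (finishes minute 310, plus 15-minute gap → minute 325); the lighting setup (finishes minute 70); actor marking (finishes minute 255). That puts its earliest start at minute 325; it finishes at 325 + 15 = minute 340.
Every task is finished by minute 340, which is no later than the deadline of 414, so the schedule is feasible.

Yes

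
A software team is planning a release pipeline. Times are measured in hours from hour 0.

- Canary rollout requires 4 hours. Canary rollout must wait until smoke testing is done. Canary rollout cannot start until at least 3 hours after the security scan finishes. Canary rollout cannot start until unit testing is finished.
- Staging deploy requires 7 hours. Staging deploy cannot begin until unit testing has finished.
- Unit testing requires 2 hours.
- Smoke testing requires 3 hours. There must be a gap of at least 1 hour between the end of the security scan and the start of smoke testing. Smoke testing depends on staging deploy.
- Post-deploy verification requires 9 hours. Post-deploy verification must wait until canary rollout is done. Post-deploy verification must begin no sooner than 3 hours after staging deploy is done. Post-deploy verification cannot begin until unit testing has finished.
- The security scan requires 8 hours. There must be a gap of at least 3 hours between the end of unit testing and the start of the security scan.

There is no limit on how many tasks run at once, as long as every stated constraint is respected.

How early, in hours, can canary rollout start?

Unit testing can start immediately at hour 0; it finishes at hour 2.
Staging deploy cannot begin until unit testing (finishes hour 2). It runs from hour 2 to 2 + 7 = hour 9.
The security scan cannot begin until unit testing (finishes hour 2, plus 3-hour gap → hour 5). It runs from hour 5 to 5 + 8 = hour 13.
Smoke testing has to wait for the security scan (finishes hour 13, plus 1-hour gap → hour 14); staging deploy (finishes hour 9). The latest of these is hour 14, so smoke testing runs hour 14 to 14 + 3 = hour 17.
Canary rollout waits on smoke testing (finishes hour 17); the security scan (finishes hour 13, plus 3-hour gap → hour 16); unit testing (finishes hour 2). The latest of these is hour 17, which is the earliest canary rollout can start.

17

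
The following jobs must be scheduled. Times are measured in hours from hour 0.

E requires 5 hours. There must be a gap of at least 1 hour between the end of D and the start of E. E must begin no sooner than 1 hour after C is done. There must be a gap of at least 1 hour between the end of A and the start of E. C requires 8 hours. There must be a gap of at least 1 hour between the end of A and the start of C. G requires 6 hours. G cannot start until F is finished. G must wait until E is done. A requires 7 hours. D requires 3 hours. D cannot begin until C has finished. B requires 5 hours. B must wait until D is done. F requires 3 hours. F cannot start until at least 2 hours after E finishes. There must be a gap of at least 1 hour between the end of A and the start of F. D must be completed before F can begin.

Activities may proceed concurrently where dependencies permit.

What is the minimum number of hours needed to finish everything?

36

A can start immediately at hour 0; it finishes at hour 7.
C waits on A (finishes hour 7, plus 1-hour gap → hour 8), so it starts at hour 8 and finishes at 8 + 8 = hour 16.
After C (finishes hour 16), D can start at hour 16 and finishes at hour 19.
For E: D (finishes hour 19, plus 1-hour gap → hour 20); C (finishes hour 16, plus 1-hour gap → hour 17); A (finishes hour 7, plus 1-hour gap → hour 8). Taking the maximum gives a start of hour 20, and it finishes at 20 + 5 = hour 25.
F has to wait for E (finishes hour 25, plus 2-hour gap → hour 27); A (finishes hour 7, plus 1-hour gap → hour 8); D (finishes hour 19). The latest of these is hour 27, so F runs hour 27 to 27 + 3 = hour 30.
For G: F (finishes hour 30); E (finishes hour 25). Taking the maximum gives a start of hour 30, and it finishes at 30 + 6 = hour 36.
B cannot begin until D (finishes hour 19). It runs from hour 19 to 19 + 5 = hour 24.
All tasks are finished once the last one completes. Finish times: A at 7, B at 24, C at 16, D at 19, E at 25, F at 30, G at 36. The latest is hour 36.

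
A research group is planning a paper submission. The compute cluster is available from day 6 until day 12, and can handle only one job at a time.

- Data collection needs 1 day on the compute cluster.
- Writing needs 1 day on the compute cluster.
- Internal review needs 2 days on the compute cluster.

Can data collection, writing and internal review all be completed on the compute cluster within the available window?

Yes

The compute cluster window is 12 − 6 = 6 days.
Running back to back, the jobs need 1 + 1 + 2 = 4 days on the compute cluster.
Since 4 ≤ 6, they fit within the window.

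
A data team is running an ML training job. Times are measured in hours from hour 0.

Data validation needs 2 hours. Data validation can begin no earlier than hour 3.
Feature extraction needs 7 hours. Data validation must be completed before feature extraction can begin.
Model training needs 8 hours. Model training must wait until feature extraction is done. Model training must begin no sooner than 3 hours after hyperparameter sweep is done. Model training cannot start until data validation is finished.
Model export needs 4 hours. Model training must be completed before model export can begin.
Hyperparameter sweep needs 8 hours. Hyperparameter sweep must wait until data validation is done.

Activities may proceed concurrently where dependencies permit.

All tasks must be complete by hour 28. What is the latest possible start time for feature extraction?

To finish by hour 28, model export (duration 4) must start no later than hour 24.
Since model export (must start by hour 24) depends on it, model training must finish by hour 24. Backing off its 8-hour duration gives a latest start of hour 16.
Feature extraction must finish before model training (must start by hour 16). With a 7-hour duration, feature extraction must start by 16 − 7 = hour 9.

9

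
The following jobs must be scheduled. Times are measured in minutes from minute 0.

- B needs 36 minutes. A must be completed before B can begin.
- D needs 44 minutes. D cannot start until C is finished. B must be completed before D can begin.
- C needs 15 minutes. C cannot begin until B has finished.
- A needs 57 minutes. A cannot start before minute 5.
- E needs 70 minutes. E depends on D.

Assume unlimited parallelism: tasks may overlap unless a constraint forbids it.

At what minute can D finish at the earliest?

157

A cannot begin until its own release at minute 5. It runs from minute 5 to 5 + 57 = minute 62.
After A (finishes minute 62), B can start at minute 62 and finishes at minute 98.
C waits on B (finishes minute 98), so it starts at minute 98 and finishes at 98 + 15 = minute 113.
D cannot start until C (finishes minute 113); B (finishes minute 98). The controlling bound is minute 113, so D finishes at 113 + 44 = minute 157.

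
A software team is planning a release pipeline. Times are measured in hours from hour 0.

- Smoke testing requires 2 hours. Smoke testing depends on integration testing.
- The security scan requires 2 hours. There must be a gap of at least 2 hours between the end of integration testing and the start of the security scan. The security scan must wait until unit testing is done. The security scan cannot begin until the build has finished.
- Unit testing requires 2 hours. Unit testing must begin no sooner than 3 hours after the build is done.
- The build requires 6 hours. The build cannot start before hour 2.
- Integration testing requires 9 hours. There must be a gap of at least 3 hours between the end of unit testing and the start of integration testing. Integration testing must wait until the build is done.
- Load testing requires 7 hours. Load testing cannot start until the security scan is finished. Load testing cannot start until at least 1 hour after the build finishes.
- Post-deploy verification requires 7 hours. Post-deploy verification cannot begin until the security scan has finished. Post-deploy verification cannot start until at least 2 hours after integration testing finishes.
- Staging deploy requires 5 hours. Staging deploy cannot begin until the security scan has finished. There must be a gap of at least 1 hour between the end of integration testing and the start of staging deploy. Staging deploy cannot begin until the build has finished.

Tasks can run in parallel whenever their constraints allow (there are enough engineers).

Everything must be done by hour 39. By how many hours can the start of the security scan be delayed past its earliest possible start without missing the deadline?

The build cannot begin until its own release at hour 2. It runs from hour 2 to 2 + 6 = hour 8.
After the build (finishes hour 8, plus 3-hour gap → hour 11), unit testing can start at hour 11 and finishes at hour 13.
Integration testing needs all of unit testing (finishes hour 13, plus 3-hour gap → hour 16); the build (finishes hour 8). That puts its earliest start at hour 16; it finishes at 16 + 9 = hour 25.
For the security scan: integration testing (finishes hour 25, plus 2-hour gap → hour 27); unit testing (finishes hour 13); the build (finishes hour 8). Taking the maximum gives a start of hour 27, and it finishes at 27 + 2 = hour 29.

Working backward from the deadline:
Nothing follows staging deploy; the deadline of hour 39 is its only limit. It must start by 39 − 5 = hour 34.
To finish by hour 39, load testing (duration 7) must start no later than hour 32.
Post-deploy verification has no dependents, so it just needs to finish by hour 39. Starting by 39 − 7 = hour 32 achieves that.
The security scan must finish in time for staging deploy (must start by hour 34); load testing (must start by hour 32); post-deploy verification (must start by hour 32). The tightest is hour 32, so the security scan must start by 32 − 2 = hour 30.
So the security scan can start as early as hour 27 and as late as hour 30, giving 30 − 27 = 3 hours of slack.

3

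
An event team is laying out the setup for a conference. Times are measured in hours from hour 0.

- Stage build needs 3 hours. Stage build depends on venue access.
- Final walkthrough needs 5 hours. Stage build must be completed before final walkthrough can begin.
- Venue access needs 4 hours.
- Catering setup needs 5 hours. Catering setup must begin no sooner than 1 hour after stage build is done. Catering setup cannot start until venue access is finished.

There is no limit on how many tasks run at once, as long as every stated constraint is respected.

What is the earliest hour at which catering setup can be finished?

13

Venue access can start immediately at hour 0; it finishes at hour 4.
After venue access (finishes hour 4), stage build can start at hour 4 and finishes at hour 7.
For catering setup: stage build (finishes hour 7, plus 1-hour gap → hour 8); venue access (finishes hour 4). Taking the maximum gives a start of hour 8, and it finishes at 8 + 5 = hour 13.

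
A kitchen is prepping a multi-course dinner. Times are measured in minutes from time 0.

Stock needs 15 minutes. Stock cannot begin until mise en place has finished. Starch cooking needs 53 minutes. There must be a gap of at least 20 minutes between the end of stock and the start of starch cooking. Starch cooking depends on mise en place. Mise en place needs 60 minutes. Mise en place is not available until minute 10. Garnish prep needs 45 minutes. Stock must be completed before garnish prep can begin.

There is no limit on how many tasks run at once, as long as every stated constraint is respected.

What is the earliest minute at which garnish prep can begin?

85

Mise en place waits on its own release at minute 10, so it starts at minute 10 and finishes at 10 + 60 = minute 70.
After mise en place (finishes minute 70), stock can start at minute 70 and finishes at minute 85.
Garnish prep waits on stock (finishes minute 85), so the earliest it can start is minute 85.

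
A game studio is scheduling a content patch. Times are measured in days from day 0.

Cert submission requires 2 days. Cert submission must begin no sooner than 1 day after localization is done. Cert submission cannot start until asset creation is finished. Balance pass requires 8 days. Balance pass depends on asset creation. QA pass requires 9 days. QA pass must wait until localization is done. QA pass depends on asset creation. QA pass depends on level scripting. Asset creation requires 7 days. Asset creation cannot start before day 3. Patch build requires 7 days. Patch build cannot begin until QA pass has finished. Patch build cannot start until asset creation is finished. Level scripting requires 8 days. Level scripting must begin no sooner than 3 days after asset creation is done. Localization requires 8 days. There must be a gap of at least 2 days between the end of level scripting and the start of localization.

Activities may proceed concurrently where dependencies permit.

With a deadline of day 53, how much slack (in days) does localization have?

6

After its own release at day 3, asset creation can start at day 3 and finishes at day 10.
Level scripting cannot begin until asset creation (finishes day 10, plus 3-day gap → day 13). It runs from day 13 to 13 + 8 = day 21.
After level scripting (finishes day 21, plus 2-day gap → day 23), localization can start at day 23 and finishes at day 31.

Working backward from the deadline:
Patch build must finish by day 53; it takes 7 days, so it must start by 53 − 7 = day 46.
QA pass must finish before patch build (must start by day 46). With a 9-day duration, QA pass must start by 46 − 9 = day 37.
To finish by day 53, cert submission (duration 2) must start no later than day 51.
Localization feeds QA pass (must start by day 37); cert submission (must start by day 51, minus 1-day gap → day 50). Taking the minimum, localization must finish by day 37 and start by 37 − 8 = day 29.
So localization can start as early as day 23 and as late as day 29, giving 29 − 23 = 6 days of slack.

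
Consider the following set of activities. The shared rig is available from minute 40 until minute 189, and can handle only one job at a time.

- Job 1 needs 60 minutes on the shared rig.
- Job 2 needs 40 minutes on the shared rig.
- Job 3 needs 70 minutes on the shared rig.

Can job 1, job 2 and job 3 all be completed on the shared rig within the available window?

No

The shared rig window is 189 − 40 = 149 minutes.
Running back to back, the jobs need 60 + 40 + 70 = 170 minutes on the shared rig.
Since 170 > 149, they cannot all fit.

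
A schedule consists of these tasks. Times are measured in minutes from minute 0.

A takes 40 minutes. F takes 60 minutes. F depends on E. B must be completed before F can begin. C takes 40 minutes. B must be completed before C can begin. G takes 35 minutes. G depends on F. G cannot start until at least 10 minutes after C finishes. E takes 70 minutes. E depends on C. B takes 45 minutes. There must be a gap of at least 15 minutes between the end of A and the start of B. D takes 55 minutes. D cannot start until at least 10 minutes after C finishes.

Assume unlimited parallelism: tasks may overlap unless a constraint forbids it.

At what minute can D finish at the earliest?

205

A has no prerequisites, so it starts at minute 0 and finishes at minute 40.
After A (finishes minute 40, plus 15-minute gap → minute 55), B can start at minute 55 and finishes at minute 100.
After B (finishes minute 100), C can start at minute 100 and finishes at minute 140.
D waits on C (finishes minute 140, plus 10-minute gap → minute 150), so it starts at minute 150 and finishes at 150 + 55 = minute 205.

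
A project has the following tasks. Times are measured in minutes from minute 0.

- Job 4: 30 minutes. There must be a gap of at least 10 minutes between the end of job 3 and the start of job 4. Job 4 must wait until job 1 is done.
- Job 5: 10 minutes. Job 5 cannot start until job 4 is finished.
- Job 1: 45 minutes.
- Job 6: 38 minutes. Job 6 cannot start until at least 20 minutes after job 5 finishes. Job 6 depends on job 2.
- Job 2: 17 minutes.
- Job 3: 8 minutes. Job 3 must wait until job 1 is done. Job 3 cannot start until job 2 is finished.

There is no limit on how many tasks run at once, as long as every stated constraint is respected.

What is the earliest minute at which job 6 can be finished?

Job 2 can start immediately at minute 0; it finishes at minute 17.
Job 1 can start immediately at minute 0; it finishes at minute 45.
For job 3: job 1 (finishes minute 45); job 2 (finishes minute 17). Taking the maximum gives a start of minute 45, and it finishes at 45 + 8 = minute 53.
Job 4 cannot start until job 3 (finishes minute 53, plus 10-minute gap → minute 63); job 1 (finishes minute 45). The controlling bound is minute 63, so job 4 finishes at 63 + 30 = minute 93.
Job 5 cannot begin until job 4 (finishes minute 93). It runs from minute 93 to 93 + 10 = minute 103.
Job 6 has to wait for job 5 (finishes minute 103, plus 20-minute gap → minute 123); job 2 (finishes minute 17). The latest of these is minute 123, so job 6 runs minute 123 to 123 + 38 = minute 161.

161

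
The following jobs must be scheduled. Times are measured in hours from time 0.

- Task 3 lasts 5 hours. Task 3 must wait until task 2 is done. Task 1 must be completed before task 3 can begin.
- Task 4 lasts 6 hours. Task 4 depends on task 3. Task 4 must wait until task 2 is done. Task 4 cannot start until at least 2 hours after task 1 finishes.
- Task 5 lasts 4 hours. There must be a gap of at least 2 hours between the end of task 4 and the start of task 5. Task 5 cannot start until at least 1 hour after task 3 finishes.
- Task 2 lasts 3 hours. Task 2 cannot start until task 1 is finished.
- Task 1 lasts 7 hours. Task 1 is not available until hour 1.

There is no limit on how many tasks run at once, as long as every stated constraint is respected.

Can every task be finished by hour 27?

After its own release at hour 1, task 1 can start at hour 1 and finishes at hour 8.
Task 2 waits on task 1 (finishes hour 8), so it starts at hour 8 and finishes at 8 + 3 = hour 11.
Task 3 cannot start until task 2 (finishes hour 11); task 1 (finishes hour 8). The controlling bound is hour 11, so task 3 finishes at 11 + 5 = hour 16.
Task 4 needs all of task 3 (finishes hour 16); task 2 (finishes hour 11); task 1 (finishes hour 8, plus 2-hour gap → hour 10). That puts its earliest start at hour 16; it finishes at 16 + 6 = hour 22.
For task 5: task 4 (finishes hour 22, plus 2-hour gap → hour 24); task 3 (finishes hour 16, plus 1-hour gap → hour 17). Taking the maximum gives a start of hour 24, and it finishes at 24 + 4 = hour 28.
The earliest everything can be done is hour 28, which is after the deadline of 27, so it is not possible.

No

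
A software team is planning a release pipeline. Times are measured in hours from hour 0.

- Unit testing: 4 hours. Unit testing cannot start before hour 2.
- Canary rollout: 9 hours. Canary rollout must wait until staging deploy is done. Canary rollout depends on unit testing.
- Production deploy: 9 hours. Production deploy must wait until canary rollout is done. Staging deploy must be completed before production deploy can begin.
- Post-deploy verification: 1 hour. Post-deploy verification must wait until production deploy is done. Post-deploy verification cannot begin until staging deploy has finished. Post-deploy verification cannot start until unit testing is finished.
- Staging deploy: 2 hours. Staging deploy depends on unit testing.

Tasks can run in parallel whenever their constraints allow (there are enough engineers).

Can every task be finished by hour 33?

Unit testing waits on its own release at hour 2, so it starts at hour 2 and finishes at 2 + 4 = hour 6.
Staging deploy cannot begin until unit testing (finishes hour 6). It runs from hour 6 to 6 + 2 = hour 8.
Canary rollout has to wait for staging deploy (finishes hour 8); unit testing (finishes hour 6). The latest of these is hour 8, so canary rollout runs hour 8 to 8 + 9 = hour 17.
For production deploy: canary rollout (finishes hour 17); staging deploy (finishes hour 8). Taking the maximum gives a start of hour 17, and it finishes at 17 + 9 = hour 26.
Post-deploy verification has to wait for production deploy (finishes hour 26); staging deploy (finishes hour 8); unit testing (finishes hour 6). The latest of these is hour 26, so post-deploy verification runs hour 26 to 26 + 1 = hour 27.
Every task is finished by hour 27, which is no later than the deadline of 33, so the schedule is feasible.

Yes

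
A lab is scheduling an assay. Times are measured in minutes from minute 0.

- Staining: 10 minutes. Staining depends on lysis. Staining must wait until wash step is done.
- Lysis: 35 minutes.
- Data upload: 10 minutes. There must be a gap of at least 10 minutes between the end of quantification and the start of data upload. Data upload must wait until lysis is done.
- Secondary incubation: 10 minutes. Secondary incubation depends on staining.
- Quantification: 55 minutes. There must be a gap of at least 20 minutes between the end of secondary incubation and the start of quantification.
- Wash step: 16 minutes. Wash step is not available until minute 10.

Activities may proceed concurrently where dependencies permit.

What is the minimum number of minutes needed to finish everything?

After its own release at minute 10, wash step can start at minute 10 and finishes at minute 26.
Lysis has no prerequisites, so it starts at minute 0 and finishes at minute 35.
Staining has to wait for lysis (finishes minute 35); wash step (finishes minute 26). The latest of these is minute 35, so staining runs minute 35 to 35 + 10 = minute 45.
Secondary incubation cannot begin until staining (finishes minute 45). It runs from minute 45 to 45 + 10 = minute 55.
Quantification waits on secondary incubation (finishes minute 55, plus 20-minute gap → minute 75), so it starts at minute 75 and finishes at 75 + 55 = minute 130.
Data upload cannot start until quantification (finishes minute 130, plus 10-minute gap → minute 140); lysis (finishes minute 35). The controlling bound is minute 140, so data upload finishes at 140 + 10 = minute 150.
All tasks are finished once the last one completes. Finish times: Lysis at 35, Wash step at 26, Staining at 45, Secondary incubation at 55, Quantification at 130, Data upload at 150. The latest is minute 150.

150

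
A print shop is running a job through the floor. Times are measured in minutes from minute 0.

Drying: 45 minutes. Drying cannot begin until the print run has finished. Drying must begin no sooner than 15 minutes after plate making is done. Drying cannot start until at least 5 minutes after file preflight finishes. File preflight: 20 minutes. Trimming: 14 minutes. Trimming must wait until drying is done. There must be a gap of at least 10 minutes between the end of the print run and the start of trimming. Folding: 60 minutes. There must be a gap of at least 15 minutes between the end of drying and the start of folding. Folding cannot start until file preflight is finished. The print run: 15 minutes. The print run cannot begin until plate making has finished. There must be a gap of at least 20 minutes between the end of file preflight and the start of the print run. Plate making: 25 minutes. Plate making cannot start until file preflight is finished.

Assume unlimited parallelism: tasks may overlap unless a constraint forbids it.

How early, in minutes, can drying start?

File preflight can start immediately at minute 0; it finishes at minute 20.
Plate making waits on file preflight (finishes minute 20), so it starts at minute 20 and finishes at 20 + 25 = minute 45.
For the print run: plate making (finishes minute 45); file preflight (finishes minute 20, plus 20-minute gap → minute 40). Taking the maximum gives a start of minute 45, and it finishes at 45 + 15 = minute 60.
Drying waits on the print run (finishes minute 60); plate making (finishes minute 45, plus 15-minute gap → minute 60); file preflight (finishes minute 20, plus 5-minute gap → minute 25). The latest of these is minute 60, which is the earliest drying can start.

60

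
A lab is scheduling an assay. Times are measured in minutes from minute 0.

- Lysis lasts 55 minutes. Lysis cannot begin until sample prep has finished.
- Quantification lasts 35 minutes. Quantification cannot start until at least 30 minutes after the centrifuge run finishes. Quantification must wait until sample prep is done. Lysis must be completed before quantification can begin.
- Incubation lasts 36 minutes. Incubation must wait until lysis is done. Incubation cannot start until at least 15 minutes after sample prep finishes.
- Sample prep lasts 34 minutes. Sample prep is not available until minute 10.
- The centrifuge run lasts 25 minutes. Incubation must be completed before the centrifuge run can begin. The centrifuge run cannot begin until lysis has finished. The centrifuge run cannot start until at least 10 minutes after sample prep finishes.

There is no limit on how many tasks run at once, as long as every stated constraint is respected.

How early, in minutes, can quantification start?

190

Sample prep waits on its own release at minute 10, so it starts at minute 10 and finishes at 10 + 34 = minute 44.
Lysis cannot begin until sample prep (finishes minute 44). It runs from minute 44 to 44 + 55 = minute 99.
For incubation: lysis (finishes minute 99); sample prep (finishes minute 44, plus 15-minute gap → minute 59). Taking the maximum gives a start of minute 99, and it finishes at 99 + 36 = minute 135.
The centrifuge run cannot start until incubation (finishes minute 135); lysis (finishes minute 99); sample prep (finishes minute 44, plus 10-minute gap → minute 54). The controlling bound is minute 135, so the centrifuge run finishes at 135 + 25 = minute 160.
Quantification waits on the centrifuge run (finishes minute 160, plus 30-minute gap → minute 190); sample prep (finishes minute 44); lysis (finishes minute 99). The latest of these is minute 190, which is the earliest quantification can start.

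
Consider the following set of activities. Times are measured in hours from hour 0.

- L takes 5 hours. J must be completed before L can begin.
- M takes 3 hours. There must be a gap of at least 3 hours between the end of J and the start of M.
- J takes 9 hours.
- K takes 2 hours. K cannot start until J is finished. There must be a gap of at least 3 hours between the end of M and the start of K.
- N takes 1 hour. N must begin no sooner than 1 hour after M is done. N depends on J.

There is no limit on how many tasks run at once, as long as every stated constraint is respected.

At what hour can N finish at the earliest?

J can start immediately at hour 0; it finishes at hour 9.
M cannot begin until J (finishes hour 9, plus 3-hour gap → hour 12). It runs from hour 12 to 12 + 3 = hour 15.
N cannot start until M (finishes hour 15, plus 1-hour gap → hour 16); J (finishes hour 9). The controlling bound is hour 16, so N finishes at 16 + 1 = hour 17.

17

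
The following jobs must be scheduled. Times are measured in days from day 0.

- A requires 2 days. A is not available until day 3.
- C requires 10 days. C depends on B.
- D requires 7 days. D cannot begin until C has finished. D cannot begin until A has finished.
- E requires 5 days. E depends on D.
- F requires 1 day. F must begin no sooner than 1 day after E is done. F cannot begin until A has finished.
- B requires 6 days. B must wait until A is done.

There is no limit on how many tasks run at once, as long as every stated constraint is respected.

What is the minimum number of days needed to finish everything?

35

A waits on its own release at day 3, so it starts at day 3 and finishes at 3 + 2 = day 5.
B waits on A (finishes day 5), so it starts at day 5 and finishes at 5 + 6 = day 11.
After B (finishes day 11), C can start at day 11 and finishes at day 21.
D has to wait for C (finishes day 21); A (finishes day 5). The latest of these is day 21, so D runs day 21 to 21 + 7 = day 28.
E waits on D (finishes day 28), so it starts at day 28 and finishes at 28 + 5 = day 33.
F has to wait for E (finishes day 33, plus 1-day gap → day 34); A (finishes day 5). The latest of these is day 34, so F runs day 34 to 34 + 1 = day 35.
All tasks are finished once the last one completes. Finish times: A at 5, B at 11, C at 21, D at 28, E at 33, F at 35. The latest is day 35.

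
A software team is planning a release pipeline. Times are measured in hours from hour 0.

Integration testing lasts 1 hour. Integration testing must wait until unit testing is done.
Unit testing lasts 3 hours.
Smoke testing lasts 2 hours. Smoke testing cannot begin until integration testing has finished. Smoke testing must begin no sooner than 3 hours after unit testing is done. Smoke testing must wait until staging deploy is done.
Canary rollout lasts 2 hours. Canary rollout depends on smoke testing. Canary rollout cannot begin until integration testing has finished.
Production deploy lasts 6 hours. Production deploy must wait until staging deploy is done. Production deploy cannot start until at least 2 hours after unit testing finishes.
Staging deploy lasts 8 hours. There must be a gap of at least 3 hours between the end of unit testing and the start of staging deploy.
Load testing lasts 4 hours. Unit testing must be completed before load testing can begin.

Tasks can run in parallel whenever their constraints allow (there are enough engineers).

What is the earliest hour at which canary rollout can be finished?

18

Unit testing can start immediately at hour 0; it finishes at hour 3.
Staging deploy waits on unit testing (finishes hour 3, plus 3-hour gap → hour 6), so it starts at hour 6 and finishes at 6 + 8 = hour 14.
After unit testing (finishes hour 3), integration testing can start at hour 3 and finishes at hour 4.
Smoke testing cannot start until integration testing (finishes hour 4); unit testing (finishes hour 3, plus 3-hour gap → hour 6); staging deploy (finishes hour 14). The controlling bound is hour 14, so smoke testing finishes at 14 + 2 = hour 16.
Canary rollout needs all of smoke testing (finishes hour 16); integration testing (finishes hour 4). That puts its earliest start at hour 16; it finishes at 16 + 2 = hour 18.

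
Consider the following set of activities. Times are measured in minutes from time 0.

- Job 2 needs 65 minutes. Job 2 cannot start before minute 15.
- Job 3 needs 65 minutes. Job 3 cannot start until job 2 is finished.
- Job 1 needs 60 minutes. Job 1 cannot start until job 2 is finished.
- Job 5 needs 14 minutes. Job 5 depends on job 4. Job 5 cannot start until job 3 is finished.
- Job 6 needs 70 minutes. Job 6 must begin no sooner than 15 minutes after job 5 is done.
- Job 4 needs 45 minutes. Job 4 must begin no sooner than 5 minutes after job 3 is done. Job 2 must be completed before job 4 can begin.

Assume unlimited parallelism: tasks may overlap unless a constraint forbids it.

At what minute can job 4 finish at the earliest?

195

Job 2 waits on its own release at minute 15, so it starts at minute 15 and finishes at 15 + 65 = minute 80.
Job 3 waits on job 2 (finishes minute 80), so it starts at minute 80 and finishes at 80 + 65 = minute 145.
Job 4 needs all of job 3 (finishes minute 145, plus 5-minute gap → minute 150); job 2 (finishes minute 80). That puts its earliest start at minute 150; it finishes at 150 + 45 = minute 195.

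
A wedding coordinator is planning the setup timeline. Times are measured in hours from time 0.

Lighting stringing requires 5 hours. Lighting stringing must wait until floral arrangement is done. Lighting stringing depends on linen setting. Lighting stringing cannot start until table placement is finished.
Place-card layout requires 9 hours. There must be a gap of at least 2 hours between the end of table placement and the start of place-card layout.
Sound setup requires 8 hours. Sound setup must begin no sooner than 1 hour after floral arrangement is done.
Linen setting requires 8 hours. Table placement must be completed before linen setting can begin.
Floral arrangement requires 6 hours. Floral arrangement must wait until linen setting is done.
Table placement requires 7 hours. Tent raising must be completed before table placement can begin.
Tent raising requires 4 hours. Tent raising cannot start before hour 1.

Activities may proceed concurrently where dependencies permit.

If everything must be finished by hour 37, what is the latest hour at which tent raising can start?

3

Lighting stringing must finish by hour 37; it takes 5 hours, so it must start by 37 − 5 = hour 32.
Sound setup must finish by hour 37; it takes 8 hours, so it must start by 37 − 8 = hour 29.
Floral arrangement has several dependents: lighting stringing (must start by hour 32); sound setup (must start by hour 29, minus 1-hour gap → hour 28). The earliest of those limits is hour 28, so floral arrangement must start by 28 − 6 = hour 22.
Linen setting has several dependents: floral arrangement (must start by hour 22); lighting stringing (must start by hour 32). The earliest of those limits is hour 22, so linen setting must start by 22 − 8 = hour 14.
Place-card layout must finish by hour 37; it takes 9 hours, so it must start by 37 − 9 = hour 28.
Table placement has several dependents: linen setting (must start by hour 14); lighting stringing (must start by hour 32); place-card layout (must start by hour 28, minus 2-hour gap → hour 26). The earliest of those limits is hour 14, so table placement must start by 14 − 7 = hour 7.
Since table placement (must start by hour 7) depends on it, tent raising must finish by hour 7. Backing off its 4-hour duration gives a latest start of hour 3.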